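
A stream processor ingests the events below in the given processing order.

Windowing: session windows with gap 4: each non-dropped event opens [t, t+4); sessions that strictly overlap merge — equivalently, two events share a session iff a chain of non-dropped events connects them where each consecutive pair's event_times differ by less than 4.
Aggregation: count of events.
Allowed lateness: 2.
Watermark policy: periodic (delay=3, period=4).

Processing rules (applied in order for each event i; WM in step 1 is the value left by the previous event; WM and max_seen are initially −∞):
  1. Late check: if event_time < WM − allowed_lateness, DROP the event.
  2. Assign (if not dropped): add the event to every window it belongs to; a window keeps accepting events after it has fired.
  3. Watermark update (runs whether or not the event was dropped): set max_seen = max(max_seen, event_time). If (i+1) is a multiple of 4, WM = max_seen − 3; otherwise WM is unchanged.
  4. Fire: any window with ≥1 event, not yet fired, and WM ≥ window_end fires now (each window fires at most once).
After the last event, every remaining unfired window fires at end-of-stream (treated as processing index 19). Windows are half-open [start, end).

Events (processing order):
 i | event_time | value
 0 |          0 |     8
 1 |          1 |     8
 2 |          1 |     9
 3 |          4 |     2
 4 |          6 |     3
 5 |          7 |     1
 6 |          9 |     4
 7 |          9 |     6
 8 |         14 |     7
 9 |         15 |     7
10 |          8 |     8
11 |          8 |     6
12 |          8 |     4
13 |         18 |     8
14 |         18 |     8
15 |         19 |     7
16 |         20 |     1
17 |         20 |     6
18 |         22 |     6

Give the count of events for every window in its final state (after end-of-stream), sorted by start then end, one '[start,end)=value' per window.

i=0 t=0 v=8: → [0,4); WM=−∞
i=1 t=1 v=8: → [0,5); WM=−∞
i=2 t=1 v=9: → [0,5); WM=−∞
i=3 t=4 v=2: → [0,8); WM=1
i=4 t=6 v=3: → [0,10); WM=1
i=5 t=7 v=1: → [0,11); WM=1
i=6 t=9 v=4: → [0,13); WM=1
i=7 t=9 v=6: → [0,13); WM=6
i=8 t=14 v=7: → [14,18); WM=6
i=9 t=15 v=7: → [14,19); WM=6
i=10 t=8 v=8: → [0,13); WM=6
i=11 t=8 v=6: → [0,13); WM=12
i=12 t=8 v=4: DROP (t<12-2); WM=12
i=13 t=18 v=8: → [14,22); WM=12
i=14 t=18 v=8: → [14,22); WM=12
i=15 t=19 v=7: → [14,23); WM=16
i=16 t=20 v=1: → [14,24); WM=16
i=17 t=20 v=6: → [14,24); WM=16
i=18 t=22 v=6: → [14,26); WM=16

[0,13)=10 [14,26)=8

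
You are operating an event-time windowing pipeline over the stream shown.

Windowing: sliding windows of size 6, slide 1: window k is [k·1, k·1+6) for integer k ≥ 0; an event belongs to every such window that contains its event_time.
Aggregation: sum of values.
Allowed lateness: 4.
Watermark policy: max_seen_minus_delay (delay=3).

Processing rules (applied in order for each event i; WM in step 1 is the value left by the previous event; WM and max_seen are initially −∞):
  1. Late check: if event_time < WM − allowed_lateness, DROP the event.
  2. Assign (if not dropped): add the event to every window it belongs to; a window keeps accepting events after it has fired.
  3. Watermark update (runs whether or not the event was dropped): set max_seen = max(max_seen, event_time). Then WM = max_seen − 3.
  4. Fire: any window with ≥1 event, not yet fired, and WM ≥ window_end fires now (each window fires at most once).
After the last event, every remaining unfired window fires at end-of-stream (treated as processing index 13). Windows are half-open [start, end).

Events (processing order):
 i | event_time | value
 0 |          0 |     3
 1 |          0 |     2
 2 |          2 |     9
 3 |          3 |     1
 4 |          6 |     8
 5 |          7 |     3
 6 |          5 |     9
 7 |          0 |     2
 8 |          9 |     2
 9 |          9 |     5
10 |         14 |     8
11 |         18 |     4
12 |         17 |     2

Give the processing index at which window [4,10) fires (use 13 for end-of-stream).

i=0 t=0 v=3: → [0,6); WM=-3
i=1 t=0 v=2: → [0,6); WM=-3
i=2 t=2 v=9: → [2,8),[1,7),[0,6); WM=-1
i=3 t=3 v=1: → [3,9),[2,8),[1,7),[0,6); WM=0
i=4 t=6 v=8: → [6,12),[5,11),[4,10),[3,9),[2,8),[1,7); WM=3
i=5 t=7 v=3: → [7,13),[6,12),[5,11),[4,10),[3,9),[2,8); WM=4
i=6 t=5 v=9: → [5,11),[4,10),[3,9),[2,8),[1,7),[0,6); WM=4
i=7 t=0 v=2: → [0,6); WM=4
i=8 t=9 v=2: → [9,15),[8,14),[7,13),[6,12),[5,11),[4,10); WM=6; [0,6) fires=26
i=9 t=9 v=5: → [9,15),[8,14),[7,13),[6,12),[5,11),[4,10); WM=6
i=10 t=14 v=8: → [14,20),[13,19),[12,18),[11,17),[10,16),[9,15); WM=11; [1,7) fires=27 [2,8) fires=30 [3,9) fires=21 [4,10) fires=27 [5,11) fires=27
i=11 t=18 v=4: → [18,24),[17,23),[16,22),[15,21),[14,20),[13,19); WM=15; [6,12) fires=18 [7,13) fires=10 [8,14) fires=7 [9,15) fires=15
i=12 t=17 v=2: → [17,23),[16,22),[15,21),[14,20),[13,19),[12,18); WM=15

10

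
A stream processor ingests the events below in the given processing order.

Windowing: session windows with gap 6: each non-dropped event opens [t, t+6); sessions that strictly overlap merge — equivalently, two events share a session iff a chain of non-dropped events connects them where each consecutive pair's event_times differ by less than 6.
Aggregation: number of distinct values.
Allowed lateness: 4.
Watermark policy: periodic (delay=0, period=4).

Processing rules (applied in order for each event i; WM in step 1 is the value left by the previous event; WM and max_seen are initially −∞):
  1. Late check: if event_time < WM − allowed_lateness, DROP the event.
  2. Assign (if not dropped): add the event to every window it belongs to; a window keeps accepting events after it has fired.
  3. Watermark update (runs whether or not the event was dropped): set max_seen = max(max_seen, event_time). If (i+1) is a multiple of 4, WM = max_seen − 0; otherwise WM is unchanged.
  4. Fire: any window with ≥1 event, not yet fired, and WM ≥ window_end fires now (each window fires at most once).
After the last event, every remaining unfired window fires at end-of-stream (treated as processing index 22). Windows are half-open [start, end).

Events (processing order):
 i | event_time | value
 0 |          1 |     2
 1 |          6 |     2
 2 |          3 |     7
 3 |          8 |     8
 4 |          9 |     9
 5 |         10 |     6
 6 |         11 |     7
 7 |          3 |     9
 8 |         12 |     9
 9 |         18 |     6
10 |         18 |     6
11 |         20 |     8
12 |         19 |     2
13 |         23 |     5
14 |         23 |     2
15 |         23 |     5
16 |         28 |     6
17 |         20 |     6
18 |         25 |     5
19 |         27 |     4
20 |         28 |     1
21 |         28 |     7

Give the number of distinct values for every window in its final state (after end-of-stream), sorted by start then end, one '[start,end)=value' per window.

[1,18)=5 [18,34)=7

i=0 t=1 v=2: → [1,7); WM=−∞
i=1 t=6 v=2: → [1,12); WM=−∞
i=2 t=3 v=7: → [1,12); WM=−∞
i=3 t=8 v=8: → [1,14); WM=8
i=4 t=9 v=9: → [1,15); WM=8
i=5 t=10 v=6: → [1,16); WM=8
i=6 t=11 v=7: → [1,17); WM=8
i=7 t=3 v=9: DROP (t<8-4); WM=11
i=8 t=12 v=9: → [1,18); WM=11
i=9 t=18 v=6: → [18,24); WM=11
i=10 t=18 v=6: → [18,24); WM=11
i=11 t=20 v=8: → [18,26); WM=20
i=12 t=19 v=2: → [18,26); WM=20
i=13 t=23 v=5: → [18,29); WM=20
i=14 t=23 v=2: → [18,29); WM=20
i=15 t=23 v=5: → [18,29); WM=23
i=16 t=28 v=6: → [18,34); WM=23
i=17 t=20 v=6: → [18,34); WM=23
i=18 t=25 v=5: → [18,34); WM=23
i=19 t=27 v=4: → [18,34); WM=28
i=20 t=28 v=1: → [18,34); WM=28
i=21 t=28 v=7: → [18,34); WM=28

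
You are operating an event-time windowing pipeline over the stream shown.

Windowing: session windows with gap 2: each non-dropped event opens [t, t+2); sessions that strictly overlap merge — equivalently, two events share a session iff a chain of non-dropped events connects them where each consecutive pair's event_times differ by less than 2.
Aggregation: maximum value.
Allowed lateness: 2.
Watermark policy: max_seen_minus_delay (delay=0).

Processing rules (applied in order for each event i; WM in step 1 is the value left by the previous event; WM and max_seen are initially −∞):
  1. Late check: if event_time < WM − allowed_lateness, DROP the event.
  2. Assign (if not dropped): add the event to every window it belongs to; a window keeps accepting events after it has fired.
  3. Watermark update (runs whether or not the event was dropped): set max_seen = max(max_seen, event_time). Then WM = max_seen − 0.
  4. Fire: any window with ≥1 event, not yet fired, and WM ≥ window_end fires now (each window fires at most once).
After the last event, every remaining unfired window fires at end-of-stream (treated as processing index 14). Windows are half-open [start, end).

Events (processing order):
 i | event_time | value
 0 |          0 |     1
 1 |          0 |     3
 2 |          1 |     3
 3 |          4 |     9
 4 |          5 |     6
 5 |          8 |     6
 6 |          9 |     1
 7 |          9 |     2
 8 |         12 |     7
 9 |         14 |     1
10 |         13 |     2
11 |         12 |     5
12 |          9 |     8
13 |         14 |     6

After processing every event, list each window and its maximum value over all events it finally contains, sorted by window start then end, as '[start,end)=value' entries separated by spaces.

i=0 t=0 v=1: → [0,2); WM=0
i=1 t=0 v=3: → [0,2); WM=0
i=2 t=1 v=3: → [0,3); WM=1
i=3 t=4 v=9: → [4,6); WM=4
i=4 t=5 v=6: → [4,7); WM=5
i=5 t=8 v=6: → [8,10); WM=8
i=6 t=9 v=1: → [8,11); WM=9
i=7 t=9 v=2: → [8,11); WM=9
i=8 t=12 v=7: → [12,14); WM=12
i=9 t=14 v=1: → [14,16); WM=14
i=10 t=13 v=2: → [12,16); WM=14
i=11 t=12 v=5: → [12,16); WM=14
i=12 t=9 v=8: DROP (t<14-2); WM=14
i=13 t=14 v=6: → [12,16); WM=14

[0,3)=3 [4,7)=9 [8,11)=6 [12,16)=7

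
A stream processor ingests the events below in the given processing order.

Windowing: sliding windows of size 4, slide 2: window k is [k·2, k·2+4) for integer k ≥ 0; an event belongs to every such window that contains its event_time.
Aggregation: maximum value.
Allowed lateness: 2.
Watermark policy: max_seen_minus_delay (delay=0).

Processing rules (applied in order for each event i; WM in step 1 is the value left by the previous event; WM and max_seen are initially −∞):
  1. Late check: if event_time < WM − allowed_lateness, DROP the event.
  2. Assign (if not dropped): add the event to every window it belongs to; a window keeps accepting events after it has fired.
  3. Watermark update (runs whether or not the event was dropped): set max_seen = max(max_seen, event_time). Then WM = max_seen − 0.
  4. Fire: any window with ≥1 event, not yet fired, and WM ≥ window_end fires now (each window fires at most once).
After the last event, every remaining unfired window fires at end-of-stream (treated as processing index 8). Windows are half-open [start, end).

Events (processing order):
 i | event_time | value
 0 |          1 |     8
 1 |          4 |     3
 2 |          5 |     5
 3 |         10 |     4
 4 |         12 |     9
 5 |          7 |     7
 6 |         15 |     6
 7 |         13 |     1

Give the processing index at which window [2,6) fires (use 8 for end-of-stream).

i=0 t=1 v=8: → [0,4); WM=1
i=1 t=4 v=3: → [4,8),[2,6); WM=4; [0,4) fires=8
i=2 t=5 v=5: → [4,8),[2,6); WM=5
i=3 t=10 v=4: → [10,14),[8,12); WM=10; [2,6) fires=5 [4,8) fires=5
i=4 t=12 v=9: → [12,16),[10,14); WM=12; [8,12) fires=4
i=5 t=7 v=7: DROP (t<12-2); WM=12
i=6 t=15 v=6: → [14,18),[12,16); WM=15; [10,14) fires=9
i=7 t=13 v=1: → [12,16),[10,14); WM=15

3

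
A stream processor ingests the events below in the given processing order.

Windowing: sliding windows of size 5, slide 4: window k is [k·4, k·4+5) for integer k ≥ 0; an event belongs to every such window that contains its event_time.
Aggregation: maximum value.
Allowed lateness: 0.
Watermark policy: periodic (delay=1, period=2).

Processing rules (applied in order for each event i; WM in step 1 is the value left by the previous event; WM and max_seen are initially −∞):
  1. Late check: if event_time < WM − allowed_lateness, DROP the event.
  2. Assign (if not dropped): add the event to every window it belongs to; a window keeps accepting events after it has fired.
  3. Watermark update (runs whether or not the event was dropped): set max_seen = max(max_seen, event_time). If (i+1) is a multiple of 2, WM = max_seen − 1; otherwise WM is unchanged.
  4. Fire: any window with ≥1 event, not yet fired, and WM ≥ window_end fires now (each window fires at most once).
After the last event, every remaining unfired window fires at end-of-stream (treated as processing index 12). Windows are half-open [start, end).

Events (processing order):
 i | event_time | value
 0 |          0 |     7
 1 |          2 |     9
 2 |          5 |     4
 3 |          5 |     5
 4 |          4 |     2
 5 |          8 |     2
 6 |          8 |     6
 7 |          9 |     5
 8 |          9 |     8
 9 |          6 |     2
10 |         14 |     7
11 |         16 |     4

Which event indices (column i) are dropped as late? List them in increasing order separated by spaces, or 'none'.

i=0 t=0 v=7: → [0,5); WM=−∞
i=1 t=2 v=9: → [0,5); WM=1
i=2 t=5 v=4: → [4,9); WM=1
i=3 t=5 v=5: → [4,9); WM=4
i=4 t=4 v=2: → [4,9),[0,5); WM=4
i=5 t=8 v=2: → [8,13),[4,9); WM=7; [0,5) fires=9
i=6 t=8 v=6: → [8,13),[4,9); WM=7
i=7 t=9 v=5: → [8,13); WM=8
i=8 t=9 v=8: → [8,13); WM=8
i=9 t=6 v=2: DROP (t<8-0); WM=8
i=10 t=14 v=7: → [12,17); WM=8
i=11 t=16 v=4: → [16,21),[12,17); WM=15; [4,9) fires=6 [8,13) fires=8

9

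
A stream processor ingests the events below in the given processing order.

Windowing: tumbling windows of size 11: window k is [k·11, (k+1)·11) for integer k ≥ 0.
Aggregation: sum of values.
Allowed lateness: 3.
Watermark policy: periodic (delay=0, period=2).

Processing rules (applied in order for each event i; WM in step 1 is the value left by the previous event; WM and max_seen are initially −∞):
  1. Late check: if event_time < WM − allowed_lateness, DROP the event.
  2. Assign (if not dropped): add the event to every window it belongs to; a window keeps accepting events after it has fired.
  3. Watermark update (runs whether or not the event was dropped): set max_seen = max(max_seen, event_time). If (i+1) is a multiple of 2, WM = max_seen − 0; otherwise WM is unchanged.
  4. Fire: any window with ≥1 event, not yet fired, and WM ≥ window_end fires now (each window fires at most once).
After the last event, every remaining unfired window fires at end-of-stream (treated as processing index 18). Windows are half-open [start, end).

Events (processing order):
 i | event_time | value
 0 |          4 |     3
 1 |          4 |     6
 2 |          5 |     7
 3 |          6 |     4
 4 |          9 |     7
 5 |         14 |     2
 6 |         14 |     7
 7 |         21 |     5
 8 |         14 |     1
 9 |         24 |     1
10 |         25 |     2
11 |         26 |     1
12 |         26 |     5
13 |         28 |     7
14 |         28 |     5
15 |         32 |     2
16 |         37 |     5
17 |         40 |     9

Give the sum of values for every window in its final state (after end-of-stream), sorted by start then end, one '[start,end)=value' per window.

i=0 t=4 v=3: → [0,11); WM=−∞
i=1 t=4 v=6: → [0,11); WM=4
i=2 t=5 v=7: → [0,11); WM=4
i=3 t=6 v=4: → [0,11); WM=6
i=4 t=9 v=7: → [0,11); WM=6
i=5 t=14 v=2: → [11,22); WM=14; [0,11) fires=27
i=6 t=14 v=7: → [11,22); WM=14
i=7 t=21 v=5: → [11,22); WM=21
i=8 t=14 v=1: DROP (t<21-3); WM=21
i=9 t=24 v=1: → [22,33); WM=24; [11,22) fires=14
i=10 t=25 v=2: → [22,33); WM=24
i=11 t=26 v=1: → [22,33); WM=26
i=12 t=26 v=5: → [22,33); WM=26
i=13 t=28 v=7: → [22,33); WM=28
i=14 t=28 v=5: → [22,33); WM=28
i=15 t=32 v=2: → [22,33); WM=32
i=16 t=37 v=5: → [33,44); WM=32
i=17 t=40 v=9: → [33,44); WM=40; [22,33) fires=23

[0,11)=27 [11,22)=14 [22,33)=23 [33,44)=14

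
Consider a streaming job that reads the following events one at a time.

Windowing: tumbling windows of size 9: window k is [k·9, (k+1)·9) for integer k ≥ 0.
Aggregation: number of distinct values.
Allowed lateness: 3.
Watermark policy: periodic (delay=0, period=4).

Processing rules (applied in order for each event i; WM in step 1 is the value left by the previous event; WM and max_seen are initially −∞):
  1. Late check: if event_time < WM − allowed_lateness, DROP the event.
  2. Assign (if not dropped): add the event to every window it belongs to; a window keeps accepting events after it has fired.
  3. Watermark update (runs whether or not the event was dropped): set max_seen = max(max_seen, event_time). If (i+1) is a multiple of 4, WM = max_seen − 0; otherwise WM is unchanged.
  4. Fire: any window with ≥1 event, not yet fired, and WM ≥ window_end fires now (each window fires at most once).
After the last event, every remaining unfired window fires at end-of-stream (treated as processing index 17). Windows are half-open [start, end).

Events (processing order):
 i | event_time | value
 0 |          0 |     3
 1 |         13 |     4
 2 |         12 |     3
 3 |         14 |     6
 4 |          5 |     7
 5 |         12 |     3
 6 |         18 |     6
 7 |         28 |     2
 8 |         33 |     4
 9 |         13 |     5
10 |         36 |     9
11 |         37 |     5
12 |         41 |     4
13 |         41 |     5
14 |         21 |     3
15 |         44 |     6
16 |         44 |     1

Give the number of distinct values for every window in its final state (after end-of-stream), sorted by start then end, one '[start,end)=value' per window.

i=0 t=0 v=3: → [0,9); WM=−∞
i=1 t=13 v=4: → [9,18); WM=−∞
i=2 t=12 v=3: → [9,18); WM=−∞
i=3 t=14 v=6: → [9,18); WM=14; [0,9) fires=1
i=4 t=5 v=7: DROP (t<14-3); WM=14
i=5 t=12 v=3: → [9,18); WM=14
i=6 t=18 v=6: → [18,27); WM=14
i=7 t=28 v=2: → [27,36); WM=28; [9,18) fires=3 [18,27) fires=1
i=8 t=33 v=4: → [27,36); WM=28
i=9 t=13 v=5: DROP (t<28-3); WM=28
i=10 t=36 v=9: → [36,45); WM=28
i=11 t=37 v=5: → [36,45); WM=37; [27,36) fires=2
i=12 t=41 v=4: → [36,45); WM=37
i=13 t=41 v=5: → [36,45); WM=37
i=14 t=21 v=3: DROP (t<37-3); WM=37
i=15 t=44 v=6: → [36,45); WM=44
i=16 t=44 v=1: → [36,45); WM=44

[0,9)=1 [9,18)=3 [18,27)=1 [27,36)=2 [36,45)=5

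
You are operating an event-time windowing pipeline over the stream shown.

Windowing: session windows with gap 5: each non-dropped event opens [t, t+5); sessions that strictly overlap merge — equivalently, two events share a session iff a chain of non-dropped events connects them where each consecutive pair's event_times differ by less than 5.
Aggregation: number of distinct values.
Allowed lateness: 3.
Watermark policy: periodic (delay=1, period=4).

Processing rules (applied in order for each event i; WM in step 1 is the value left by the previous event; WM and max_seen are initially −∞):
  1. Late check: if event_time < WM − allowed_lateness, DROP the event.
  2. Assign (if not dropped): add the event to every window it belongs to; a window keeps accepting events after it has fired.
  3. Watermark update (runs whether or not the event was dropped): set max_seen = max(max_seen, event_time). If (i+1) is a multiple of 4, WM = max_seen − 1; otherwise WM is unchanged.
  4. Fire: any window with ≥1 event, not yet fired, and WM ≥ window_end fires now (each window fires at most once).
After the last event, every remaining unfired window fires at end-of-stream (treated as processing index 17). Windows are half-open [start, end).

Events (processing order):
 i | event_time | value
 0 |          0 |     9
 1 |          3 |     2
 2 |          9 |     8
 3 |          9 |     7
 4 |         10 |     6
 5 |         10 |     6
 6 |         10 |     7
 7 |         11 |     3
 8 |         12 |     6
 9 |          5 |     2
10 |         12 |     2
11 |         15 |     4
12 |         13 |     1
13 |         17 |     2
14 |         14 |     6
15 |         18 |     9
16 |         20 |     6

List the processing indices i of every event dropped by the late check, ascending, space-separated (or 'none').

9

i=0 t=0 v=9: → [0,5); WM=−∞
i=1 t=3 v=2: → [0,8); WM=−∞
i=2 t=9 v=8: → [9,14); WM=−∞
i=3 t=9 v=7: → [9,14); WM=8
i=4 t=10 v=6: → [9,15); WM=8
i=5 t=10 v=6: → [9,15); WM=8
i=6 t=10 v=7: → [9,15); WM=8
i=7 t=11 v=3: → [9,16); WM=10
i=8 t=12 v=6: → [9,17); WM=10
i=9 t=5 v=2: DROP (t<10-3); WM=10
i=10 t=12 v=2: → [9,17); WM=10
i=11 t=15 v=4: → [9,20); WM=14
i=12 t=13 v=1: → [9,20); WM=14
i=13 t=17 v=2: → [9,22); WM=14
i=14 t=14 v=6: → [9,22); WM=14
i=15 t=18 v=9: → [9,23); WM=17
i=16 t=20 v=6: → [9,25); WM=17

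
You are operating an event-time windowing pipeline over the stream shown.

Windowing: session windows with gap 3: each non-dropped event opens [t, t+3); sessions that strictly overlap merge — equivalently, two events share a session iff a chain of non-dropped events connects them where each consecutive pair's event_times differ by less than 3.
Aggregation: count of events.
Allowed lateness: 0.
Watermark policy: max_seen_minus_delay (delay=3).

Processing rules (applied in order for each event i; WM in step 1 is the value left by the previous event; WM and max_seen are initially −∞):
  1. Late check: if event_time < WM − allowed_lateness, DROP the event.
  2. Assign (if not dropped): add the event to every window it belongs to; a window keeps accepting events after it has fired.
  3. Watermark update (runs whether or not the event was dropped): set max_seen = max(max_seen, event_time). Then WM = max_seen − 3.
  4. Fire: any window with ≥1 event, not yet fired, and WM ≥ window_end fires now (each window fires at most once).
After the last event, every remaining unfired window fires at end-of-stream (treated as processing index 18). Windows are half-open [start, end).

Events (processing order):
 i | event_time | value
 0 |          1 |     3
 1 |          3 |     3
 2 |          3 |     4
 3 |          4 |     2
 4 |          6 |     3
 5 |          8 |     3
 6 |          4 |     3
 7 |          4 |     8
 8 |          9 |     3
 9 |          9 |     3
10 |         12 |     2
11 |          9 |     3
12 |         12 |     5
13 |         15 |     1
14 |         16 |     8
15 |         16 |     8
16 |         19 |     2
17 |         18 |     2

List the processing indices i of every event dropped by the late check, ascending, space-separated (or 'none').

6 7

i=0 t=1 v=3: → [1,4); WM=-2
i=1 t=3 v=3: → [1,6); WM=0
i=2 t=3 v=4: → [1,6); WM=0
i=3 t=4 v=2: → [1,7); WM=1
i=4 t=6 v=3: → [1,9); WM=3
i=5 t=8 v=3: → [1,11); WM=5
i=6 t=4 v=3: DROP (t<5-0); WM=5
i=7 t=4 v=8: DROP (t<5-0); WM=5
i=8 t=9 v=3: → [1,12); WM=6
i=9 t=9 v=3: → [1,12); WM=6
i=10 t=12 v=2: → [12,15); WM=9
i=11 t=9 v=3: → [1,12); WM=9
i=12 t=12 v=5: → [12,15); WM=9
i=13 t=15 v=1: → [15,18); WM=12
i=14 t=16 v=8: → [15,19); WM=13
i=15 t=16 v=8: → [15,19); WM=13
i=16 t=19 v=2: → [19,22); WM=16
i=17 t=18 v=2: → [15,22); WM=16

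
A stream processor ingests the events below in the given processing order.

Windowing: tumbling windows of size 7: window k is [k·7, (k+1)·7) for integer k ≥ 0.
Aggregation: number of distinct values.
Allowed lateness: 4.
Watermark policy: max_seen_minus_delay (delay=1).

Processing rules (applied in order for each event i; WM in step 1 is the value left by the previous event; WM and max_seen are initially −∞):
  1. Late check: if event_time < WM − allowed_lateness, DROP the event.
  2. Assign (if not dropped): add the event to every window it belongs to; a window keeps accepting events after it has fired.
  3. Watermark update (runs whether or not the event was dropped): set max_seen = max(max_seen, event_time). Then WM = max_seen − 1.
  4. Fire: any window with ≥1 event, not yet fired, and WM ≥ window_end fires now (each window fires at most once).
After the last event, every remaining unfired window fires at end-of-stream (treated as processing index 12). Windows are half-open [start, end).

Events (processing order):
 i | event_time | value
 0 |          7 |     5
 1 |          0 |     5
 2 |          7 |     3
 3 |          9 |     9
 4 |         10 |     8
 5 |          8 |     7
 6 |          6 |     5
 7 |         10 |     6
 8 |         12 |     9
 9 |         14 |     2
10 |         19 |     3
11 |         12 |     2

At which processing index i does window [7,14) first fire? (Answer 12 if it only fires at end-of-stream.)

i=0 t=7 v=5: → [7,14); WM=6
i=1 t=0 v=5: DROP (t<6-4); WM=6
i=2 t=7 v=3: → [7,14); WM=6
i=3 t=9 v=9: → [7,14); WM=8
i=4 t=10 v=8: → [7,14); WM=9
i=5 t=8 v=7: → [7,14); WM=9
i=6 t=6 v=5: → [0,7); WM=9; [0,7) fires=1
i=7 t=10 v=6: → [7,14); WM=9
i=8 t=12 v=9: → [7,14); WM=11
i=9 t=14 v=2: → [14,21); WM=13
i=10 t=19 v=3: → [14,21); WM=18; [7,14) fires=6
i=11 t=12 v=2: DROP (t<18-4); WM=18

10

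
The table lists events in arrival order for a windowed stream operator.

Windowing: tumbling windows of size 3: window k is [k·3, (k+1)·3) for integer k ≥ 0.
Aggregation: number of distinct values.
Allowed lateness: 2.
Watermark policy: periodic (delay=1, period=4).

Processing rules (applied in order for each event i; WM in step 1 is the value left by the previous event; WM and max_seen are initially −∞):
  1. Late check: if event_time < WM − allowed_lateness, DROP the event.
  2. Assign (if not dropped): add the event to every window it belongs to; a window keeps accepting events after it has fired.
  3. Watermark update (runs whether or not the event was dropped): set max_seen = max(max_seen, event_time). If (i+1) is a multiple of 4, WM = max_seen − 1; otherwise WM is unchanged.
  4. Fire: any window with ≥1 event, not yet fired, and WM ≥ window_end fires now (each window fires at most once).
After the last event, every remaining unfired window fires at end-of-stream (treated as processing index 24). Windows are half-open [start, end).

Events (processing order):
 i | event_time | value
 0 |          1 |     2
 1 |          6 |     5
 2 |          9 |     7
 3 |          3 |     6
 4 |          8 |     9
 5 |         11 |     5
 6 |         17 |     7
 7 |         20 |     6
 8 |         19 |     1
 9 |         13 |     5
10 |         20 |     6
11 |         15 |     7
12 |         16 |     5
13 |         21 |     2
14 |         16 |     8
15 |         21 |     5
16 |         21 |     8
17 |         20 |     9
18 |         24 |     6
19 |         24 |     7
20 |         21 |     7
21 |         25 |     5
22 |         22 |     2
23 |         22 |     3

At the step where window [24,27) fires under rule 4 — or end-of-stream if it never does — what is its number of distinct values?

3

i=0 t=1 v=2: → [0,3); WM=−∞
i=1 t=6 v=5: → [6,9); WM=−∞
i=2 t=9 v=7: → [9,12); WM=−∞
i=3 t=3 v=6: → [3,6); WM=8; [0,3) fires=1 [3,6) fires=1
i=4 t=8 v=9: → [6,9); WM=8
i=5 t=11 v=5: → [9,12); WM=8
i=6 t=17 v=7: → [15,18); WM=8
i=7 t=20 v=6: → [18,21); WM=19; [6,9) fires=2 [9,12) fires=2 [15,18) fires=1
i=8 t=19 v=1: → [18,21); WM=19
i=9 t=13 v=5: DROP (t<19-2); WM=19
i=10 t=20 v=6: → [18,21); WM=19
i=11 t=15 v=7: DROP (t<19-2); WM=19
i=12 t=16 v=5: DROP (t<19-2); WM=19
i=13 t=21 v=2: → [21,24); WM=19
i=14 t=16 v=8: DROP (t<19-2); WM=19
i=15 t=21 v=5: → [21,24); WM=20
i=16 t=21 v=8: → [21,24); WM=20
i=17 t=20 v=9: → [18,21); WM=20
i=18 t=24 v=6: → [24,27); WM=20
i=19 t=24 v=7: → [24,27); WM=23; [18,21) fires=3
i=20 t=21 v=7: → [21,24); WM=23
i=21 t=25 v=5: → [24,27); WM=23
i=22 t=22 v=2: → [21,24); WM=23
i=23 t=22 v=3: → [21,24); WM=24; [21,24) fires=5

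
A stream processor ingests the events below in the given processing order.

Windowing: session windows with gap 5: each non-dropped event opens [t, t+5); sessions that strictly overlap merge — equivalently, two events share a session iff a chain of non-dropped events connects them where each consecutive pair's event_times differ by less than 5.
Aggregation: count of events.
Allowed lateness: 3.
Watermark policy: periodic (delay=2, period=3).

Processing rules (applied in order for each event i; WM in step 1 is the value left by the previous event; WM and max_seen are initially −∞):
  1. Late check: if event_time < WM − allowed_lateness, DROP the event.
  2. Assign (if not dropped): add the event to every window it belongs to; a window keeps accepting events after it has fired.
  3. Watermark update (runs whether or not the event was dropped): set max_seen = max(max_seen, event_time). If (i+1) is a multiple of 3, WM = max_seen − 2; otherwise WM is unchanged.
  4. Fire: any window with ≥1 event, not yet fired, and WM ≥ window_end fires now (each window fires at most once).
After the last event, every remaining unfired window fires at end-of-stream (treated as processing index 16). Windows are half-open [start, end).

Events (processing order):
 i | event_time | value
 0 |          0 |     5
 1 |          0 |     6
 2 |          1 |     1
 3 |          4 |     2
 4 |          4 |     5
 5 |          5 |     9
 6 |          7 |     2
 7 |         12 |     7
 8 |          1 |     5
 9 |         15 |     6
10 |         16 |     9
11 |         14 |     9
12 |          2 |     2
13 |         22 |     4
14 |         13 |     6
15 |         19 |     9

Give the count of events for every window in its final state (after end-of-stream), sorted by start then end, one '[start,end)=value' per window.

i=0 t=0 v=5: → [0,5); WM=−∞
i=1 t=0 v=6: → [0,5); WM=−∞
i=2 t=1 v=1: → [0,6); WM=-1
i=3 t=4 v=2: → [0,9); WM=-1
i=4 t=4 v=5: → [0,9); WM=-1
i=5 t=5 v=9: → [0,10); WM=3
i=6 t=7 v=2: → [0,12); WM=3
i=7 t=12 v=7: → [12,17); WM=3
i=8 t=1 v=5: → [0,12); WM=10
i=9 t=15 v=6: → [12,20); WM=10
i=10 t=16 v=9: → [12,21); WM=10
i=11 t=14 v=9: → [12,21); WM=14
i=12 t=2 v=2: DROP (t<14-3); WM=14
i=13 t=22 v=4: → [22,27); WM=14
i=14 t=13 v=6: → [12,21); WM=20
i=15 t=19 v=9: → [12,27); WM=20

[0,12)=8 [12,27)=7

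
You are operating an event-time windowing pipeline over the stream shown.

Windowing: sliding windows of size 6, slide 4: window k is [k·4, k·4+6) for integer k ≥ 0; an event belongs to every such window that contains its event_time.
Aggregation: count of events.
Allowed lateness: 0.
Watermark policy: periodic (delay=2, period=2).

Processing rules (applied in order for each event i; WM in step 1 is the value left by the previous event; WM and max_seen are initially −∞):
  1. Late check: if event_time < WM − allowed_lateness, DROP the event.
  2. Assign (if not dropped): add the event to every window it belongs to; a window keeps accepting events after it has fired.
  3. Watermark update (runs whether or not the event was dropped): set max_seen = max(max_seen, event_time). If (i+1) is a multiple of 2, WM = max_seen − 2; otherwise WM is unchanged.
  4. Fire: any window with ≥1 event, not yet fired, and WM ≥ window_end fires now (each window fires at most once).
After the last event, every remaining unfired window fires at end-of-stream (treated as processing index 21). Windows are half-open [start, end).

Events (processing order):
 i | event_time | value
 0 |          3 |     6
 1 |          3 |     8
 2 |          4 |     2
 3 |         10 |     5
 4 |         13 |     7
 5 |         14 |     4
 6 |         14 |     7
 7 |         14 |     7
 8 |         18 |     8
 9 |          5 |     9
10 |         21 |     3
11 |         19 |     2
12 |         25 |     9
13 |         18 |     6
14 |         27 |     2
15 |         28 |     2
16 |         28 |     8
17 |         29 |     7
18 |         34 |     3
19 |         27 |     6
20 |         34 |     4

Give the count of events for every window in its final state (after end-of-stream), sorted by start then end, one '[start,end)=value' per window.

[0,6)=3 [4,10)=1 [8,14)=2 [12,18)=4 [16,22)=3 [20,26)=2 [24,30)=6 [28,34)=3 [32,38)=2

i=0 t=3 v=6: → [0,6); WM=−∞
i=1 t=3 v=8: → [0,6); WM=1
i=2 t=4 v=2: → [4,10),[0,6); WM=1
i=3 t=10 v=5: → [8,14); WM=8; [0,6) fires=3
i=4 t=13 v=7: → [12,18),[8,14); WM=8
i=5 t=14 v=4: → [12,18); WM=12; [4,10) fires=1
i=6 t=14 v=7: → [12,18); WM=12
i=7 t=14 v=7: → [12,18); WM=12
i=8 t=18 v=8: → [16,22); WM=12
i=9 t=5 v=9: DROP (t<12-0); WM=16; [8,14) fires=2
i=10 t=21 v=3: → [20,26),[16,22); WM=16
i=11 t=19 v=2: → [16,22); WM=19; [12,18) fires=4
i=12 t=25 v=9: → [24,30),[20,26); WM=19
i=13 t=18 v=6: DROP (t<19-0); WM=23; [16,22) fires=3
i=14 t=27 v=2: → [24,30); WM=23
i=15 t=28 v=2: → [28,34),[24,30); WM=26; [20,26) fires=2
i=16 t=28 v=8: → [28,34),[24,30); WM=26
i=17 t=29 v=7: → [28,34),[24,30); WM=27
i=18 t=34 v=3: → [32,38); WM=27
i=19 t=27 v=6: → [24,30); WM=32; [24,30) fires=6
i=20 t=34 v=4: → [32,38); WM=32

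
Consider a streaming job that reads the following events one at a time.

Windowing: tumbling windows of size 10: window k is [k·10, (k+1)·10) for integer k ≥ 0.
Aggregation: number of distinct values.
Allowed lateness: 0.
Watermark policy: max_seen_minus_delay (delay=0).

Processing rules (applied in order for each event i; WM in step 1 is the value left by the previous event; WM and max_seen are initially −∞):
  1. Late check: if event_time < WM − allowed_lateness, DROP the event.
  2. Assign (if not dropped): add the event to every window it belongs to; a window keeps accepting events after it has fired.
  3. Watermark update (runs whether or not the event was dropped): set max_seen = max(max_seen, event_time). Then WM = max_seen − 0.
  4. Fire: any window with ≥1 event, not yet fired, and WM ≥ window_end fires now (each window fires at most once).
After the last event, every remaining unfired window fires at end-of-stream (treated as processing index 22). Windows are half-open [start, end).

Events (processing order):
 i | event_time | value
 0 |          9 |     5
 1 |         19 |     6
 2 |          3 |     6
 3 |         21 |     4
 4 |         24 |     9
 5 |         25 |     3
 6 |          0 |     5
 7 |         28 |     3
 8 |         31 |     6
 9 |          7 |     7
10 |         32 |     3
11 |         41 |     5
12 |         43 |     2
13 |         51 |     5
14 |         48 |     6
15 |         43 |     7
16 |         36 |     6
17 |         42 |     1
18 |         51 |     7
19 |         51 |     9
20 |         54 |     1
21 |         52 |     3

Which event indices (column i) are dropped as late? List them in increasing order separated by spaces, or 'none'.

2 6 9 14 15 16 17 21

i=0 t=9 v=5: → [0,10); WM=9
i=1 t=19 v=6: → [10,20); WM=19; [0,10) fires=1
i=2 t=3 v=6: DROP (t<19-0); WM=19
i=3 t=21 v=4: → [20,30); WM=21; [10,20) fires=1
i=4 t=24 v=9: → [20,30); WM=24
i=5 t=25 v=3: → [20,30); WM=25
i=6 t=0 v=5: DROP (t<25-0); WM=25
i=7 t=28 v=3: → [20,30); WM=28
i=8 t=31 v=6: → [30,40); WM=31; [20,30) fires=3
i=9 t=7 v=7: DROP (t<31-0); WM=31
i=10 t=32 v=3: → [30,40); WM=32
i=11 t=41 v=5: → [40,50); WM=41; [30,40) fires=2
i=12 t=43 v=2: → [40,50); WM=43
i=13 t=51 v=5: → [50,60); WM=51; [40,50) fires=2
i=14 t=48 v=6: DROP (t<51-0); WM=51
i=15 t=43 v=7: DROP (t<51-0); WM=51
i=16 t=36 v=6: DROP (t<51-0); WM=51
i=17 t=42 v=1: DROP (t<51-0); WM=51
i=18 t=51 v=7: → [50,60); WM=51
i=19 t=51 v=9: → [50,60); WM=51
i=20 t=54 v=1: → [50,60); WM=54
i=21 t=52 v=3: DROP (t<54-0); WM=54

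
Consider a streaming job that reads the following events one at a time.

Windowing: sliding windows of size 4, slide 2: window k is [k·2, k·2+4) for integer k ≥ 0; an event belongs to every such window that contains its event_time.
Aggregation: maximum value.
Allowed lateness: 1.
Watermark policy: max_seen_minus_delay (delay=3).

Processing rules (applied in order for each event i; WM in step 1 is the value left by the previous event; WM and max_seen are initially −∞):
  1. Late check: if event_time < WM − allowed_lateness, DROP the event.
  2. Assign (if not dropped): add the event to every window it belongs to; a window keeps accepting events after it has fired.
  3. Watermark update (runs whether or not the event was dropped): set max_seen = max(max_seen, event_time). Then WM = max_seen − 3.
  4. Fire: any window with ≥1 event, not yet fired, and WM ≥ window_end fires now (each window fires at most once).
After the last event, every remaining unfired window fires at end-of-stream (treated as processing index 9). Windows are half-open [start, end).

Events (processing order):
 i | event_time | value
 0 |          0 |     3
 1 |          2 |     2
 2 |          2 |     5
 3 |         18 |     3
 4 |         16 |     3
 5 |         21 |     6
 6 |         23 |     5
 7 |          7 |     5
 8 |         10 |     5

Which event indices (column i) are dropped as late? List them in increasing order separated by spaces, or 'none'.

7 8

i=0 t=0 v=3: → [0,4); WM=-3
i=1 t=2 v=2: → [2,6),[0,4); WM=-1
i=2 t=2 v=5: → [2,6),[0,4); WM=-1
i=3 t=18 v=3: → [18,22),[16,20); WM=15; [0,4) fires=5 [2,6) fires=5
i=4 t=16 v=3: → [16,20),[14,18); WM=15
i=5 t=21 v=6: → [20,24),[18,22); WM=18; [14,18) fires=3
i=6 t=23 v=5: → [22,26),[20,24); WM=20; [16,20) fires=3
i=7 t=7 v=5: DROP (t<20-1); WM=20
i=8 t=10 v=5: DROP (t<20-1); WM=20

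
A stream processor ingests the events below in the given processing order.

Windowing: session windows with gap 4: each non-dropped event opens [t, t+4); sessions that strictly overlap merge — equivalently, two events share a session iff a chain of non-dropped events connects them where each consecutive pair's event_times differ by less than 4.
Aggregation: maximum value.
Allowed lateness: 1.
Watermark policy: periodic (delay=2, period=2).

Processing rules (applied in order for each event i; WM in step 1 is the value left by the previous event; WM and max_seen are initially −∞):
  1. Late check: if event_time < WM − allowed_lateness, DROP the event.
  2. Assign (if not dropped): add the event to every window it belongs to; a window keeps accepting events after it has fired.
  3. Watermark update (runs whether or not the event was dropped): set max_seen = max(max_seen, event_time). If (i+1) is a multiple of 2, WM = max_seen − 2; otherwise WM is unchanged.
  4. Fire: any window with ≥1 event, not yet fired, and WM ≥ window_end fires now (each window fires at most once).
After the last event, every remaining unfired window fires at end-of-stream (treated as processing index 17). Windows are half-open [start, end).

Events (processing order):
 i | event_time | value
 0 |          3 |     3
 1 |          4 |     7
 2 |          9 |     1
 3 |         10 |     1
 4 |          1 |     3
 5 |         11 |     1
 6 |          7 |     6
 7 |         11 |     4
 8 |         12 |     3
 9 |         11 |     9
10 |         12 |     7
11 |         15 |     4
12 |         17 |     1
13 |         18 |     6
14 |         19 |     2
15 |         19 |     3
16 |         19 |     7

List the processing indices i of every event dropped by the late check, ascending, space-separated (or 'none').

4 6

i=0 t=3 v=3: → [3,7); WM=−∞
i=1 t=4 v=7: → [3,8); WM=2
i=2 t=9 v=1: → [9,13); WM=2
i=3 t=10 v=1: → [9,14); WM=8
i=4 t=1 v=3: DROP (t<8-1); WM=8
i=5 t=11 v=1: → [9,15); WM=9
i=6 t=7 v=6: DROP (t<9-1); WM=9
i=7 t=11 v=4: → [9,15); WM=9
i=8 t=12 v=3: → [9,16); WM=9
i=9 t=11 v=9: → [9,16); WM=10
i=10 t=12 v=7: → [9,16); WM=10
i=11 t=15 v=4: → [9,19); WM=13
i=12 t=17 v=1: → [9,21); WM=13
i=13 t=18 v=6: → [9,22); WM=16
i=14 t=19 v=2: → [9,23); WM=16
i=15 t=19 v=3: → [9,23); WM=17
i=16 t=19 v=7: → [9,23); WM=17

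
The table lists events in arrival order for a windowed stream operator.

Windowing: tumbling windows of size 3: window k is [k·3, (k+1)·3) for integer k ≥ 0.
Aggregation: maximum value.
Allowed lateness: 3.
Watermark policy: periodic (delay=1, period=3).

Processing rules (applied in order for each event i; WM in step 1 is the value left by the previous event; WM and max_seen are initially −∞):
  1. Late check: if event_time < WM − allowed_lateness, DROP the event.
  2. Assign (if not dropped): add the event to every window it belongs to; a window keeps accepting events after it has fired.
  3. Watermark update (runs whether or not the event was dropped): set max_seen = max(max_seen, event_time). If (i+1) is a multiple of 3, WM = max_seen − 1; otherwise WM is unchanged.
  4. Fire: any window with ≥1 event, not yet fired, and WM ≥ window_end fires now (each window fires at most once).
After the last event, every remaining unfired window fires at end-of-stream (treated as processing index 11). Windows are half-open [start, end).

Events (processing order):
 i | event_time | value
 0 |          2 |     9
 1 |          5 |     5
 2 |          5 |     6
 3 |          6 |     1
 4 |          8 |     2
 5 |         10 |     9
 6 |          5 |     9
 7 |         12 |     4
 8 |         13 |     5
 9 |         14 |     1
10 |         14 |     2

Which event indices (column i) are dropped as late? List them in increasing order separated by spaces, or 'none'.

6

i=0 t=2 v=9: → [0,3); WM=−∞
i=1 t=5 v=5: → [3,6); WM=−∞
i=2 t=5 v=6: → [3,6); WM=4; [0,3) fires=9
i=3 t=6 v=1: → [6,9); WM=4
i=4 t=8 v=2: → [6,9); WM=4
i=5 t=10 v=9: → [9,12); WM=9; [3,6) fires=6 [6,9) fires=2
i=6 t=5 v=9: DROP (t<9-3); WM=9
i=7 t=12 v=4: → [12,15); WM=9
i=8 t=13 v=5: → [12,15); WM=12; [9,12) fires=9
i=9 t=14 v=1: → [12,15); WM=12
i=10 t=14 v=2: → [12,15); WM=12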